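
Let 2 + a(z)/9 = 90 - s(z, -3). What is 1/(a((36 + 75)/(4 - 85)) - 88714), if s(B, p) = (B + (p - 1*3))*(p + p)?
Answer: -1/88320 ≈ -1.1322e-5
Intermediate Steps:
s(B, p) = 2*p*(-3 + B + p) (s(B, p) = (B + (p - 3))*(2*p) = (B + (-3 + p))*(2*p) = (-3 + B + p)*(2*p) = 2*p*(-3 + B + p))
a(z) = 468 + 54*z (a(z) = -18 + 9*(90 - 2*(-3)*(-3 + z - 3)) = -18 + 9*(90 - 2*(-3)*(-6 + z)) = -18 + 9*(90 - (36 - 6*z)) = -18 + 9*(90 + (-36 + 6*z)) = -18 + 9*(54 + 6*z) = -18 + (486 + 54*z) = 468 + 54*z)
1/(a((36 + 75)/(4 - 85)) - 88714) = 1/((468 + 54*((36 + 75)/(4 - 85))) - 88714) = 1/((468 + 54*(111/(-81))) - 88714) = 1/((468 + 54*(111*(-1/81))) - 88714) = 1/((468 + 54*(-37/27)) - 88714) = 1/((468 - 74) - 88714) = 1/(394 - 88714) = 1/(-88320) = -1/88320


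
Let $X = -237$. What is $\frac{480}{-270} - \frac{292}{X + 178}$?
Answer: $\frac{1684}{531} \approx 3.1714$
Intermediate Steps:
$\frac{480}{-270} - \frac{292}{X + 178} = \frac{480}{-270} - \frac{292}{-237 + 178} = 480 \left(- \frac{1}{270}\right) - \frac{292}{-59} = - \frac{16}{9} - - \frac{292}{59} = - \frac{16}{9} + \frac{292}{59} = \frac{1684}{531}$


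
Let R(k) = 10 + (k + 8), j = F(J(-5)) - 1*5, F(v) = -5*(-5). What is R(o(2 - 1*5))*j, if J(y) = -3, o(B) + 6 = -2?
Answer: 200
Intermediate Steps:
o(B) = -8 (o(B) = -6 - 2 = -8)
F(v) = 25
j = 20 (j = 25 - 1*5 = 25 - 5 = 20)
R(k) = 18 + k (R(k) = 10 + (8 + k) = 18 + k)
R(o(2 - 1*5))*j = (18 - 8)*20 = 10*20 = 200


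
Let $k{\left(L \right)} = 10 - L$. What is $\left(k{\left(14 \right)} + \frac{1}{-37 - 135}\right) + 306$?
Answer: $\frac{51943}{172} \approx 301.99$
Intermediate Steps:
$\left(k{\left(14 \right)} + \frac{1}{-37 - 135}\right) + 306 = \left(\left(10 - 14\right) + \frac{1}{-37 - 135}\right) + 306 = \left(\left(10 - 14\right) + \frac{1}{-172}\right) + 306 = \left(-4 - \frac{1}{172}\right) + 306 = - \frac{689}{172} + 306 = \frac{51943}{172}$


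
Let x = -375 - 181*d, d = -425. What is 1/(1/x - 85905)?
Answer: -76550/6576027749 ≈ -1.1641e-5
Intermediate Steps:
x = 76550 (x = -375 - 181*(-425) = -375 + 76925 = 76550)
1/(1/x - 85905) = 1/(1/76550 - 85905) = 1/(-6576027749/76550) = -76550/6576027749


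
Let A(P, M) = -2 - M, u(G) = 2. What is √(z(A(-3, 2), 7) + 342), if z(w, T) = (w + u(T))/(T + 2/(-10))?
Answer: √98753/17 ≈ 18.485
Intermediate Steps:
z(w, T) = (2 + w)/(-⅕ + T) (z(w, T) = (w + 2)/(T + 2/(-10)) = (2 + w)/(T + 2*(-⅒)) = (2 + w)/(T - ⅕) = (2 + w)/(-⅕ + T))
√(z(A(-3, 2), 7) + 342) = √(5*(2 + (-2 - 1*2))/(-1 + 5*7) + 342) = √(5*(2 + (-2 - 2))/(-1 + 35) + 342) = √(5*(2 - 4)/34 + 342) = √(5*(1/34)*(-2) + 342) = √(-5/17 + 342) = √(5809/17) = √98753/17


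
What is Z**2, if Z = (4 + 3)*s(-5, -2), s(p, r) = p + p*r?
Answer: 1225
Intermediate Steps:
Z = 35 (Z = (4 + 3)*(-5*(1 - 2)) = 7*(-5*(-1)) = 7*5 = 35)
Z**2 = 35**2 = 1225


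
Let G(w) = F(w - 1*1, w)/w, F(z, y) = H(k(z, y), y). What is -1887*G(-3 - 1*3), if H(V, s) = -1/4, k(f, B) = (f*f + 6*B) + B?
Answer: -629/8 ≈ -78.625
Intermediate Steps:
k(f, B) = f**2 + 7*B (k(f, B) = (f**2 + 6*B) + B = f**2 + 7*B)
H(V, s) = -1/4 (H(V, s) = -1*1/4 = -1/4)
F(z, y) = -1/4
G(w) = -1/(4*w)
-1887*G(-3 - 1*3) = -(-1887)/(4*(-3 - 1*3)) = -(-1887)/(4*(-3 - 3)) = -(-1887)/(4*(-6)) = -(-1887)*(-1)/(4*6) = -1887*1/24 = -629/8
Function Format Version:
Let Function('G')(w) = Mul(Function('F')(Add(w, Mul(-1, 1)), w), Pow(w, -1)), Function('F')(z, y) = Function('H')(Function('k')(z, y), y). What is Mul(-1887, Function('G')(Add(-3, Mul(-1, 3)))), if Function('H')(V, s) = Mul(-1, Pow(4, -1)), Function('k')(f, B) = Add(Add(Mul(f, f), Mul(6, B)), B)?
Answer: Rational(-629, 8) ≈ -78.625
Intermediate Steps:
Function('k')(f, B) = Add(Pow(f, 2), Mul(7, B)) (Function('k')(f, B) = Add(Add(Pow(f, 2), Mul(6, B)), B) = Add(Pow(f, 2), Mul(7, B)))
Function('H')(V, s) = Rational(-1, 4) (Function('H')(V, s) = Mul(-1, Rational(1, 4)) = Rational(-1, 4))
Function('F')(z, y) = Rational(-1, 4)
Function('G')(w) = Mul(Rational(-1, 4), Pow(w, -1))
Mul(-1887, Function('G')(Add(-3, Mul(-1, 3)))) = Mul(-1887, Mul(Rational(-1, 4), Pow(Add(-3, Mul(-1, 3)), -1))) = Mul(-1887, Mul(Rational(-1, 4), Pow(Add(-3, -3), -1))) = Mul(-1887, Mul(Rational(-1, 4), Pow(-6, -1))) = Mul(-1887, Mul(Rational(-1, 4), Rational(-1, 6))) = Mul(-1887, Rational(1, 24)) = Rational(-629, 8)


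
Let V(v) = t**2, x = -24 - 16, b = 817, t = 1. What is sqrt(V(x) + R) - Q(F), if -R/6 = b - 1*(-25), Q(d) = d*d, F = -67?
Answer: -4489 + I*sqrt(5051) ≈ -4489.0 + 71.07*I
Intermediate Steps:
x = -40
V(v) = 1 (V(v) = 1**2 = 1)
Q(d) = d**2
R = -5052 (R = -6*(817 - 1*(-25)) = -6*(817 + 25) = -6*842 = -5052)
sqrt(V(x) + R) - Q(F) = sqrt(1 - 5052) - 1*(-67)**2 = sqrt(-5051) - 1*4489 = I*sqrt(5051) - 4489 = -4489 + I*sqrt(5051)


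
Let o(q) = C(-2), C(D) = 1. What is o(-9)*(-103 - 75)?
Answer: -178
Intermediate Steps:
o(q) = 1
o(-9)*(-103 - 75) = 1*(-103 - 75) = 1*(-178) = -178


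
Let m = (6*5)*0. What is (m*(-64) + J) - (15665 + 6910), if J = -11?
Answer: -22586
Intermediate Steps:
m = 0 (m = 30*0 = 0)
(m*(-64) + J) - (15665 + 6910) = (0*(-64) - 11) - (15665 + 6910) = (0 - 11) - 1*22575 = -11 - 22575 = -22586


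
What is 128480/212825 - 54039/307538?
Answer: 5602326413/13090354970 ≈ 0.42797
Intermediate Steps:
128480/212825 - 54039/307538 = 128480*(1/212825) - 54039*1/307538 = 25696/42565 - 54039/307538 = 5602326413/13090354970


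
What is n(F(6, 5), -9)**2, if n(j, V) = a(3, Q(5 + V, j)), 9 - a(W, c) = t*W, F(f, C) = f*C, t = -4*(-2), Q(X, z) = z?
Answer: 225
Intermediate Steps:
t = 8
F(f, C) = C*f
a(W, c) = 9 - 8*W
n(j, V) = -15 (n(j, V) = 9 - 8*3 = 9 - 24 = -15)
n(F(6, 5), -9)**2 = (-15)**2 = 225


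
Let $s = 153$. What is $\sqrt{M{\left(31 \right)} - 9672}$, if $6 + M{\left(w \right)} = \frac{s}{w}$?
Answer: $\frac{i \sqrt{9295815}}{31} \approx 98.352 i$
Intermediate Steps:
$M{\left(w \right)} = -6 + \frac{153}{w}$
$\sqrt{M{\left(31 \right)} - 9672} = \sqrt{\left(-6 + \frac{153}{31}\right) - 9672} = \sqrt{- \frac{33}{31} - 9672} = \sqrt{- \frac{299865}{31}} = \frac{i \sqrt{9295815}}{31}$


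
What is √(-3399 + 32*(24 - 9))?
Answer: I*√2919 ≈ 54.028*I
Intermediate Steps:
√(-3399 + 32*(24 - 9)) = √(-3399 + 32*15) = √(-3399 + 480) = √(-2919) = I*√2919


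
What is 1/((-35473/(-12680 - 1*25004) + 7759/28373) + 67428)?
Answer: 1069208132/72095864790081 ≈ 1.4830e-5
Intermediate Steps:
1/((-35473/(-12680 - 1*25004) + 7759/28373) + 67428) = 1/((-35473/(-12680 - 25004) + 7759*(1/28373)) + 67428) = 1/((-35473/(-37684) + 7759/28373) + 67428) = 1/((-35473*(-1/37684) + 7759/28373) + 67428) = 1/((35473/37684 + 7759/28373) + 67428) = 1/(1298865585/1069208132 + 67428) = 1/(72095864790081/1069208132) = 1069208132/72095864790081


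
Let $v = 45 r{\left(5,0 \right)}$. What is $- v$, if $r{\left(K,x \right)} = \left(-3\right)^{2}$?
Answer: $-405$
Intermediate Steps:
$r{\left(K,x \right)} = 9$
$v = 405$ ($v = 45 \cdot 9 = 405$)
$- v = \left(-1\right) 405 = -405$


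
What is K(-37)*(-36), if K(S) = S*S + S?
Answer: -47952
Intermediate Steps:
K(S) = S + S² (K(S) = S² + S = S + S²)
K(-37)*(-36) = -37*(1 - 37)*(-36) = -37*(-36)*(-36) = 1332*(-36) = -47952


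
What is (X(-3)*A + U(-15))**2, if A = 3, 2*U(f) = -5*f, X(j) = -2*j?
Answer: 12321/4 ≈ 3080.3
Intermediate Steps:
U(f) = -5*f/2 (U(f) = (-5*f)/2 = -5*f/2)
(X(-3)*A + U(-15))**2 = (-2*(-3)*3 - 5/2*(-15))**2 = (6*3 + 75/2)**2 = (18 + 75/2)**2 = (111/2)**2 = 12321/4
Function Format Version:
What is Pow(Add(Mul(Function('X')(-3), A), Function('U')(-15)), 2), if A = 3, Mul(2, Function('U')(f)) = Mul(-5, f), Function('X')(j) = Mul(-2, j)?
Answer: Rational(12321, 4) ≈ 3080.3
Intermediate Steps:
Function('U')(f) = Mul(Rational(-5, 2), f) (Function('U')(f) = Mul(Rational(1, 2), Mul(-5, f)) = Mul(Rational(-5, 2), f))
Pow(Add(Mul(Function('X')(-3), A), Function('U')(-15)), 2) = Pow(Add(Mul(Mul(-2, -3), 3), Mul(Rational(-5, 2), -15)), 2) = Pow(Add(Mul(6, 3), Rational(75, 2)), 2) = Pow(Add(18, Rational(75, 2)), 2) = Pow(Rational(111, 2), 2) = Rational(12321, 4)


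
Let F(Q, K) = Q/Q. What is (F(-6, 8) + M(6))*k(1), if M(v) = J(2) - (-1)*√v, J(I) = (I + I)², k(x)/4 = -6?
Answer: -408 - 24*√6 ≈ -466.79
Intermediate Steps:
k(x) = -24 (k(x) = 4*(-6) = -24)
F(Q, K) = 1
J(I) = 4*I² (J(I) = (2*I)² = 4*I²)
M(v) = 16 + √v (M(v) = 4*2² - (-1)*√v = 4*4 + √v = 16 + √v)
(F(-6, 8) + M(6))*k(1) = (1 + (16 + √6))*(-24) = (17 + √6)*(-24) = -408 - 24*√6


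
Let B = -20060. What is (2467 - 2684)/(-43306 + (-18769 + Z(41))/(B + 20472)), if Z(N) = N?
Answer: 22351/4465200 ≈ 0.0050056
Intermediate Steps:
(2467 - 2684)/(-43306 + (-18769 + Z(41))/(B + 20472)) = (2467 - 2684)/(-43306 + (-18769 + 41)/(-20060 + 20472)) = -217/(-43306 - 18728/412) = -217/(-43306 - 18728*1/412) = -217/(-43306 - 4682/103) = -217/(-4465200/103) = -217*(-103/4465200) = 22351/4465200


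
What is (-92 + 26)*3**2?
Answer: -594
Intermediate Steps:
(-92 + 26)*3**2 = -66*9 = -594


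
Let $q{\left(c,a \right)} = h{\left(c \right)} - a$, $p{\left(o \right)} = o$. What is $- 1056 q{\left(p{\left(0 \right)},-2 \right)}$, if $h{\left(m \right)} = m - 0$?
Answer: $-2112$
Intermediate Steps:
$h{\left(m \right)} = m$ ($h{\left(m \right)} = m + 0 = m$)
$q{\left(c,a \right)} = c - a$
$- 1056 q{\left(p{\left(0 \right)},-2 \right)} = - 1056 \left(0 - -2\right) = - 1056 \left(0 + 2\right) = \left(-1056\right) 2 = -2112$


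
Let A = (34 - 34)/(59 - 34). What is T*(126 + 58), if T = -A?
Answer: 0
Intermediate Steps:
A = 0 (A = 0/25 = 0*(1/25) = 0)
T = 0 (T = -1*0 = 0)
T*(126 + 58) = 0*(126 + 58) = 0*184 = 0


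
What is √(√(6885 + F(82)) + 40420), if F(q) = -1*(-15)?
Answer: √(40420 + 10*√69) ≈ 201.25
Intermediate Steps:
F(q) = 15
√(√(6885 + F(82)) + 40420) = √(√(6885 + 15) + 40420) = √(√6900 + 40420) = √(10*√69 + 40420) = √(40420 + 10*√69)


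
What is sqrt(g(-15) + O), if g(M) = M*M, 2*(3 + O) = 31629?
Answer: sqrt(64146)/2 ≈ 126.64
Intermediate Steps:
O = 31623/2 (O = -3 + (1/2)*31629 = -3 + 31629/2 = 31623/2 ≈ 15812.)
g(M) = M**2
sqrt(g(-15) + O) = sqrt((-15)**2 + 31623/2) = sqrt(225 + 31623/2) = sqrt(32073/2) = sqrt(64146)/2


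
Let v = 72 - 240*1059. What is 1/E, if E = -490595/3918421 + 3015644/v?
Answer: -248905938762/2985304270121 ≈ -0.083377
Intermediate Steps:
v = -254088 (v = 72 - 254160 = -254088)
E = -2985304270121/248905938762 (E = -490595/3918421 + 3015644/(-254088) = -490595*1/3918421 + 3015644*(-1/254088) = -490595/3918421 - 753911/63522 = -2985304270121/248905938762 ≈ -11.994)
1/E = 1/(-2985304270121/248905938762) = -248905938762/2985304270121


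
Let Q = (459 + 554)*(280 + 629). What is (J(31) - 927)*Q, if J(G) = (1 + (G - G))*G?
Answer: -825052032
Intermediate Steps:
Q = 920817 (Q = 1013*909 = 920817)
J(G) = G (J(G) = (1 + 0)*G = 1*G = G)
(J(31) - 927)*Q = (31 - 927)*920817 = -896*920817 = -825052032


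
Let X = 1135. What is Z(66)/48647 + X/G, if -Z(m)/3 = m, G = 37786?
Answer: 47732717/1838175542 ≈ 0.025967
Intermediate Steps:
Z(m) = -3*m
Z(66)/48647 + X/G = -3*66/48647 + 1135/37786 = -198*1/48647 + 1135*(1/37786) = -198/48647 + 1135/37786 = 47732717/1838175542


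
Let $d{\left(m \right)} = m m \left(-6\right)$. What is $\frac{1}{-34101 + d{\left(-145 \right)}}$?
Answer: $- \frac{1}{160251} \approx -6.2402 \cdot 10^{-6}$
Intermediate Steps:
$d{\left(m \right)} = - 6 m^{2}$ ($d{\left(m \right)} = m^{2} \left(-6\right) = - 6 m^{2}$)
$\frac{1}{-34101 + d{\left(-145 \right)}} = \frac{1}{-34101 - 6 \left(-145\right)^{2}} = \frac{1}{-34101 - 126150} = \frac{1}{-160251} = - \frac{1}{160251}$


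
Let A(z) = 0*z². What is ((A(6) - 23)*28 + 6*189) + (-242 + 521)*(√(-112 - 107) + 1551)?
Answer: 433219 + 279*I*√219 ≈ 4.3322e+5 + 4128.8*I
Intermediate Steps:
A(z) = 0
((A(6) - 23)*28 + 6*189) + (-242 + 521)*(√(-112 - 107) + 1551) = ((0 - 23)*28 + 6*189) + (-242 + 521)*(√(-112 - 107) + 1551) = (-23*28 + 1134) + 279*(√(-219) + 1551) = (-644 + 1134) + 279*(I*√219 + 1551) = 490 + 279*(1551 + I*√219) = 490 + (432729 + 279*I*√219) = 433219 + 279*I*√219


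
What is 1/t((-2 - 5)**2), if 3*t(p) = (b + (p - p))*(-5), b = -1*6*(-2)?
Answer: -1/20 ≈ -0.050000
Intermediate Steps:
b = 12 (b = -6*(-2) = 12)
t(p) = -20 (t(p) = ((12 + (p - p))*(-5))/3 = ((12 + 0)*(-5))/3 = (12*(-5))/3 = (1/3)*(-60) = -20)
1/t((-2 - 5)**2) = 1/(-20) = -1/20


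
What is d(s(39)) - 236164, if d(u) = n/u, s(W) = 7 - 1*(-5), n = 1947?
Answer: -944007/4 ≈ -2.3600e+5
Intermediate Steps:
s(W) = 12 (s(W) = 7 + 5 = 12)
d(u) = 1947/u
d(s(39)) - 236164 = 1947/12 - 236164 = 1947*(1/12) - 236164 = 649/4 - 236164 = -944007/4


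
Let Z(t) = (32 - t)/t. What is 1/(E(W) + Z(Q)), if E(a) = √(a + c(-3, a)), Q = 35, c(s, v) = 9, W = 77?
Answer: 105/105341 + 1225*√86/105341 ≈ 0.10884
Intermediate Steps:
Z(t) = (32 - t)/t
E(a) = √(9 + a) (E(a) = √(a + 9) = √(9 + a))
1/(E(W) + Z(Q)) = 1/(√(9 + 77) + (32 - 1*35)/35) = 1/(√86 + (32 - 35)/35) = 1/(√86 + (1/35)*(-3)) = 1/(√86 - 3/35) = 1/(-3/35 + √86)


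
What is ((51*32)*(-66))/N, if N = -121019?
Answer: 107712/121019 ≈ 0.89004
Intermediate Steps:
((51*32)*(-66))/N = ((51*32)*(-66))/(-121019) = (1632*(-66))*(-1/121019) = -107712*(-1/121019) = 107712/121019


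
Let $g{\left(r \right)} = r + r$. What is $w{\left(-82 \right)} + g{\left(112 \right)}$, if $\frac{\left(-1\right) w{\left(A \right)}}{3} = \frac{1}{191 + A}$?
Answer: $\frac{24413}{109} \approx 223.97$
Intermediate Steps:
$g{\left(r \right)} = 2 r$
$w{\left(A \right)} = - \frac{3}{191 + A}$
$w{\left(-82 \right)} + g{\left(112 \right)} = - \frac{3}{191 - 82} + 2 \cdot 112 = - \frac{3}{109} + 224 = \frac{24413}{109}$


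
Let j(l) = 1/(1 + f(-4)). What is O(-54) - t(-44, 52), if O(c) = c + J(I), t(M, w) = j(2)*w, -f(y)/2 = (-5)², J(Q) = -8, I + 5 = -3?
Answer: -2986/49 ≈ -60.939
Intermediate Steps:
I = -8 (I = -5 - 3 = -8)
f(y) = -50 (f(y) = -2*(-5)² = -2*25 = -50)
j(l) = -1/49 (j(l) = 1/(1 - 50) = 1/(-49) = -1/49)
t(M, w) = -w/49
O(c) = -8 + c (O(c) = c - 8 = -8 + c)
O(-54) - t(-44, 52) = (-8 - 54) - (-1)*52/49 = -62 - 1*(-52/49) = -62 + 52/49 = -2986/49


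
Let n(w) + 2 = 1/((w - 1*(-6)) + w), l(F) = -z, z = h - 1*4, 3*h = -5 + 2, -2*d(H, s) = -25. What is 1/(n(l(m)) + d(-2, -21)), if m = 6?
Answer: 16/169 ≈ 0.094675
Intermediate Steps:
d(H, s) = 25/2 (d(H, s) = -½*(-25) = 25/2)
h = -1 (h = (-5 + 2)/3 = (⅓)*(-3) = -1)
z = -5 (z = -1 - 1*4 = -1 - 4 = -5)
l(F) = 5 (l(F) = -1*(-5) = 5)
n(w) = -2 + 1/(6 + 2*w) (n(w) = -2 + 1/((w - 1*(-6)) + w) = -2 + 1/((w + 6) + w) = -2 + 1/((6 + w) + w) = -2 + 1/(6 + 2*w))
1/(n(l(m)) + d(-2, -21)) = 1/((-11 - 4*5)/(2*(3 + 5)) + 25/2) = 1/((½)*(-11 - 20)/8 + 25/2) = 1/((½)*(⅛)*(-31) + 25/2) = 1/(-31/16 + 25/2) = 1/(169/16) = 16/169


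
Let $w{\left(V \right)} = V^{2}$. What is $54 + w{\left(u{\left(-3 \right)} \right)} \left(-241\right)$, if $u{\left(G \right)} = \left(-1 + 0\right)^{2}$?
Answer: $-187$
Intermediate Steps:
$u{\left(G \right)} = 1$ ($u{\left(G \right)} = \left(-1\right)^{2} = 1$)
$54 + w{\left(u{\left(-3 \right)} \right)} \left(-241\right) = 54 + 1^{2} \left(-241\right) = 54 + 1 \left(-241\right) = 54 - 241 = -187$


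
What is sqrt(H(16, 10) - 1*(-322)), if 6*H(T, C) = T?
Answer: sqrt(2922)/3 ≈ 18.018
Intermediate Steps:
H(T, C) = T/6
sqrt(H(16, 10) - 1*(-322)) = sqrt((1/6)*16 - 1*(-322)) = sqrt(8/3 + 322) = sqrt(974/3) = sqrt(2922)/3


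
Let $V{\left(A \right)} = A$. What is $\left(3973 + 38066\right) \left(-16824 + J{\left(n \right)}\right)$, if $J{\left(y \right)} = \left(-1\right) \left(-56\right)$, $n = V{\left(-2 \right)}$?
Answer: $-704909952$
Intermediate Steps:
$n = -2$
$J{\left(y \right)} = 56$
$\left(3973 + 38066\right) \left(-16824 + J{\left(n \right)}\right) = \left(3973 + 38066\right) \left(-16824 + 56\right) = 42039 \left(-16768\right) = -704909952$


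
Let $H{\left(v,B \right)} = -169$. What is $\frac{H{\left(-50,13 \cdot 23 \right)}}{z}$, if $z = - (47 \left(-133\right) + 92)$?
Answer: $- \frac{169}{6159} \approx -0.02744$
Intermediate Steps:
$z = 6159$ ($z = - (-6251 + 92) = \left(-1\right) \left(-6159\right) = 6159$)
$\frac{H{\left(-50,13 \cdot 23 \right)}}{z} = - \frac{169}{6159}$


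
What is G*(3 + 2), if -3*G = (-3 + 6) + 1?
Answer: -20/3 ≈ -6.6667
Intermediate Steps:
G = -4/3 (G = -((-3 + 6) + 1)/3 = -(3 + 1)/3 = -1/3*4 = -4/3 ≈ -1.3333)
G*(3 + 2) = -4*(3 + 2)/3 = -4/3*5 = -20/3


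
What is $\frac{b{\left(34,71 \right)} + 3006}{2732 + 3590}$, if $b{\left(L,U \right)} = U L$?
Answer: $\frac{2710}{3161} \approx 0.85732$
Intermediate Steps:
$b{\left(L,U \right)} = L U$
$\frac{b{\left(34,71 \right)} + 3006}{2732 + 3590} = \frac{34 \cdot 71 + 3006}{2732 + 3590} = \frac{2414 + 3006}{6322} = 5420 \cdot \frac{1}{6322} = \frac{2710}{3161}$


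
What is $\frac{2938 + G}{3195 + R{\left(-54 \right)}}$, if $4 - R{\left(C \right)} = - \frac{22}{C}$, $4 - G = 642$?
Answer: $\frac{31050}{43181} \approx 0.71907$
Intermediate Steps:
$G = -638$ ($G = 4 - 642 = -638$)
$R{\left(C \right)} = 4 + \frac{22}{C}$ ($R{\left(C \right)} = 4 - - \frac{22}{C} = 4 + \frac{22}{C}$)
$\frac{2938 + G}{3195 + R{\left(-54 \right)}} = \frac{2938 - 638}{3195 + \left(4 + \frac{22}{-54}\right)} = \frac{2300}{3195 + \left(4 + 22 \left(- \frac{1}{54}\right)\right)} = \frac{2300}{3195 + \left(4 - \frac{11}{27}\right)} = \frac{2300}{3195 + \frac{97}{27}} = \frac{2300}{\frac{86362}{27}} = 2300 \cdot \frac{27}{86362} = \frac{31050}{43181}$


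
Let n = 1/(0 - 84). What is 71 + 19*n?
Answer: 5945/84 ≈ 70.774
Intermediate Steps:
n = -1/84 (n = 1/(-84) = -1/84 ≈ -0.011905)
71 + 19*n = 71 + 19*(-1/84) = 71 - 19/84 = 5945/84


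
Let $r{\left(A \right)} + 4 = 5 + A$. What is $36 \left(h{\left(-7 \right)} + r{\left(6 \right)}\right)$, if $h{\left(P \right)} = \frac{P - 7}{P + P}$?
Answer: $288$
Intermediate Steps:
$h{\left(P \right)} = \frac{-7 + P}{2 P}$
$r{\left(A \right)} = 1 + A$ ($r{\left(A \right)} = -4 + \left(5 + A\right) = 1 + A$)
$36 \left(h{\left(-7 \right)} + r{\left(6 \right)}\right) = 36 \left(\frac{-7 - 7}{2 \left(-7\right)} + \left(1 + 6\right)\right) = 36 \left(\frac{1}{2} \left(- \frac{1}{7}\right) \left(-14\right) + 7\right) = 36 \left(1 + 7\right) = 36 \cdot 8 = 288$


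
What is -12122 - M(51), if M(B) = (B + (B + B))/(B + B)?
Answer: -24247/2 ≈ -12124.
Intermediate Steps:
M(B) = 3/2 (M(B) = (B + 2*B)/((2*B)) = (3*B)*(1/(2*B)) = 3/2)
-12122 - M(51) = -12122 - 1*3/2 = -12122 - 3/2 = -24247/2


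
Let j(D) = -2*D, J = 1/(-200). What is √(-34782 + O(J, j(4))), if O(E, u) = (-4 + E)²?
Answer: I*√1390638399/200 ≈ 186.46*I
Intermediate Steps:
J = -1/200 ≈ -0.0050000
√(-34782 + O(J, j(4))) = √(-34782 + (-4 - 1/200)²) = √(-34782 + (-801/200)²) = √(-34782 + 641601/40000) = √(-1390638399/40000) = I*√1390638399/200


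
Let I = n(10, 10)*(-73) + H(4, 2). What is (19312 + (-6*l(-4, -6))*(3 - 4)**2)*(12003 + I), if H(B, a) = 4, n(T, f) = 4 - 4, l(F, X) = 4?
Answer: 231591016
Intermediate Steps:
n(T, f) = 0
I = 4 (I = 0*(-73) + 4 = 0 + 4 = 4)
(19312 + (-6*l(-4, -6))*(3 - 4)**2)*(12003 + I) = (19312 + (-6*4)*(3 - 4)**2)*(12003 + 4) = (19312 - 24*(-1)**2)*12007 = (19312 - 24*1)*12007 = (19312 - 24)*12007 = 19288*12007 = 231591016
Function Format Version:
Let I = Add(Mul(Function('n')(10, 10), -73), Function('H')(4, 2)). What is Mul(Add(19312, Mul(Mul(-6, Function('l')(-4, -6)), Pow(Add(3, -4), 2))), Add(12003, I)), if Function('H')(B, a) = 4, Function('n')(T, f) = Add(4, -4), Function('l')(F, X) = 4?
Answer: 231591016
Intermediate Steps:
Function('n')(T, f) = 0
I = 4 (I = Add(Mul(0, -73), 4) = Add(0, 4) = 4)
Mul(Add(19312, Mul(Mul(-6, Function('l')(-4, -6)), Pow(Add(3, -4), 2))), Add(12003, I)) = Mul(Add(19312, Mul(Mul(-6, 4), Pow(Add(3, -4), 2))), Add(12003, 4)) = Mul(Add(19312, Mul(-24, Pow(-1, 2))), 12007) = Mul(Add(19312, Mul(-24, 1)), 12007) = Mul(Add(19312, -24), 12007) = Mul(19288, 12007) = 231591016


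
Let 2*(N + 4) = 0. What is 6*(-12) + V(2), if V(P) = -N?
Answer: -68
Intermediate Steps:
N = -4 (N = -4 + (1/2)*0 = -4 + 0 = -4)
V(P) = 4 (V(P) = -1*(-4) = 4)
6*(-12) + V(2) = 6*(-12) + 4 = -72 + 4 = -68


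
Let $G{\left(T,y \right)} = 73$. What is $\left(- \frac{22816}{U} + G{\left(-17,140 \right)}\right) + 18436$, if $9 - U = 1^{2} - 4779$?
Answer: $\frac{88579767}{4787} \approx 18504.0$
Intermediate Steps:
$U = 4787$ ($U = 9 - \left(1^{2} - 4779\right) = 9 - \left(1 - 4779\right) = 9 - -4778 = 9 + 4778 = 4787$)
$\left(- \frac{22816}{U} + G{\left(-17,140 \right)}\right) + 18436 = \left(- \frac{22816}{4787} + 73\right) + 18436 = \frac{326635}{4787} + 18436 = \frac{88579767}{4787}$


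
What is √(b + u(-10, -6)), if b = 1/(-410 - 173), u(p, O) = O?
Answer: I*√2039917/583 ≈ 2.4498*I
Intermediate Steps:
b = -1/583 (b = 1/(-583) = -1/583 ≈ -0.0017153)
√(b + u(-10, -6)) = √(-1/583 - 6) = √(-3499/583) = I*√2039917/583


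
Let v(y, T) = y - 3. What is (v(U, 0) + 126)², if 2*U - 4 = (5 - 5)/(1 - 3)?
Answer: 15625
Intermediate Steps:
U = 2 (U = 2 + ((5 - 5)/(1 - 3))/2 = 2 + (0/(-2))/2 = 2 + (0*(-½))/2 = 2 + (½)*0 = 2 + 0 = 2)
v(y, T) = -3 + y
(v(U, 0) + 126)² = ((-3 + 2) + 126)² = (-1 + 126)² = 125² = 15625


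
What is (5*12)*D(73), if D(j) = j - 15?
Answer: 3480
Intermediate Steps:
D(j) = -15 + j
(5*12)*D(73) = (5*12)*(-15 + 73) = 60*58 = 3480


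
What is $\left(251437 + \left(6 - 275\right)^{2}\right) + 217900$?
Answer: $541698$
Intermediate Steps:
$\left(251437 + \left(6 - 275\right)^{2}\right) + 217900 = \left(251437 + \left(-269\right)^{2}\right) + 217900 = \left(251437 + 72361\right) + 217900 = 323798 + 217900 = 541698$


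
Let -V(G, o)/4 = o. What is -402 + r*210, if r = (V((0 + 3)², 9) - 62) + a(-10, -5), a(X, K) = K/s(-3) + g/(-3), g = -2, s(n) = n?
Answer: -20492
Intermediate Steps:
V(G, o) = -4*o
a(X, K) = ⅔ - K/3 (a(X, K) = K/(-3) - 2/(-3) = K*(-⅓) - 2*(-⅓) = -K/3 + ⅔ = ⅔ - K/3)
r = -287/3 (r = (-4*9 - 62) + (⅔ - ⅓*(-5)) = (-36 - 62) + (⅔ + 5/3) = -98 + 7/3 = -287/3 ≈ -95.667)
-402 + r*210 = -402 - 287/3*210 = -402 - 20090 = -20492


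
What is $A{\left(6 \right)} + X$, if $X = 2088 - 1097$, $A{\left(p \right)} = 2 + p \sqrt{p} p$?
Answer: $993 + 36 \sqrt{6} \approx 1081.2$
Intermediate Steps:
$A{\left(p \right)} = 2 + p^{\frac{5}{2}}$ ($A{\left(p \right)} = 2 + p^{\frac{3}{2}} p = 2 + p^{\frac{5}{2}}$)
$X = 991$ ($X = 2088 - 1097 = 991$)
$A{\left(6 \right)} + X = \left(2 + 6^{\frac{5}{2}}\right) + 991 = \left(2 + 36 \sqrt{6}\right) + 991 = 993 + 36 \sqrt{6}$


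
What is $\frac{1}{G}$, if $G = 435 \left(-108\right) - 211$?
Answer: $- \frac{1}{47191} \approx -2.119 \cdot 10^{-5}$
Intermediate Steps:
$G = -47191$ ($G = -46980 - 211 = -47191$)
$\frac{1}{G} = \frac{1}{-47191} = - \frac{1}{47191}$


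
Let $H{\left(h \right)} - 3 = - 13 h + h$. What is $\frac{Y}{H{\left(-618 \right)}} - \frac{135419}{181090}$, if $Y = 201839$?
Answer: $\frac{35546350949}{1343506710} \approx 26.458$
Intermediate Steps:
$H{\left(h \right)} = 3 - 12 h$ ($H{\left(h \right)} = 3 + \left(- 13 h + h\right) = 3 - 12 h$)
$\frac{Y}{H{\left(-618 \right)}} - \frac{135419}{181090} = \frac{201839}{3 - -7416} - \frac{135419}{181090} = \frac{201839}{3 + 7416} - \frac{135419}{181090} = \frac{201839}{7419} - \frac{135419}{181090} = \frac{35546350949}{1343506710}$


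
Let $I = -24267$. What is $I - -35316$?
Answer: $11049$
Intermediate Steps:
$I - -35316 = -24267 - -35316 = -24267 + 35316 = 11049$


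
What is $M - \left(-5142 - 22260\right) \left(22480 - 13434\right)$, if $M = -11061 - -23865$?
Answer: $247891296$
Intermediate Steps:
$M = 12804$ ($M = -11061 + 23865 = 12804$)
$M - \left(-5142 - 22260\right) \left(22480 - 13434\right) = 12804 - \left(-5142 - 22260\right) \left(22480 - 13434\right) = 12804 - \left(-27402\right) 9046 = 12804 - -247878492 = 12804 + 247878492 = 247891296$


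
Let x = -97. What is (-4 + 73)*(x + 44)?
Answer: -3657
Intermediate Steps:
(-4 + 73)*(x + 44) = (-4 + 73)*(-97 + 44) = 69*(-53) = -3657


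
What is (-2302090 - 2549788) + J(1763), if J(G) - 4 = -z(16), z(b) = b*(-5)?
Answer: -4851794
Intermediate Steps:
z(b) = -5*b
J(G) = 84 (J(G) = 4 - (-5)*16 = 4 - 1*(-80) = 4 + 80 = 84)
(-2302090 - 2549788) + J(1763) = (-2302090 - 2549788) + 84 = -4851878 + 84 = -4851794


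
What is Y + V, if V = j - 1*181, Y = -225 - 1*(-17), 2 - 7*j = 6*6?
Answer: -2757/7 ≈ -393.86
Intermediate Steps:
j = -34/7 (j = 2/7 - 6*6/7 = 2/7 - ⅐*36 = 2/7 - 36/7 = -34/7 ≈ -4.8571)
Y = -208 (Y = -225 + 17 = -208)
V = -1301/7 (V = -34/7 - 1*181 = -34/7 - 181 = -1301/7 ≈ -185.86)
Y + V = -208 - 1301/7 = -2757/7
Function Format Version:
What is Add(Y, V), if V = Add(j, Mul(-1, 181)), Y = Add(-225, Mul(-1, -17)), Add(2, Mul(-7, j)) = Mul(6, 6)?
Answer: Rational(-2757, 7) ≈ -393.86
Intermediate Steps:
j = Rational(-34, 7) (j = Add(Rational(2, 7), Mul(Rational(-1, 7), Mul(6, 6))) = Add(Rational(2, 7), Mul(Rational(-1, 7), 36)) = Add(Rational(2, 7), Rational(-36, 7)) = Rational(-34, 7) ≈ -4.8571)
Y = -208 (Y = Add(-225, 17) = -208)
V = Rational(-1301, 7) (V = Add(Rational(-34, 7), Mul(-1, 181)) = Add(Rational(-34, 7), -181) = Rational(-1301, 7) ≈ -185.86)
Add(Y, V) = Add(-208, Rational(-1301, 7)) = Rational(-2757, 7)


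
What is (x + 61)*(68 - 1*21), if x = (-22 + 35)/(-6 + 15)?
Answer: 26414/9 ≈ 2934.9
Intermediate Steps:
x = 13/9 ≈ 1.4444
(x + 61)*(68 - 1*21) = (13/9 + 61)*(68 - 1*21) = 562*(68 - 21)/9 = (562/9)*47 = 26414/9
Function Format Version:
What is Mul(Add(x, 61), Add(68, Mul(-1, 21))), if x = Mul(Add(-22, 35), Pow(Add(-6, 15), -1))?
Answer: Rational(26414, 9) ≈ 2934.9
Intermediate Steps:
x = Rational(13, 9) (x = Mul(13, Pow(9, -1)) = Mul(13, Rational(1, 9)) = Rational(13, 9) ≈ 1.4444)
Mul(Add(x, 61), Add(68, Mul(-1, 21))) = Mul(Add(Rational(13, 9), 61), Add(68, Mul(-1, 21))) = Mul(Rational(562, 9), Add(68, -21)) = Mul(Rational(562, 9), 47) = Rational(26414, 9)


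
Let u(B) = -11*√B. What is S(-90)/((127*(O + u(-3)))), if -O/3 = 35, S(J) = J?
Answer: 1575/241046 - 165*I*√3/241046 ≈ 0.006534 - 0.0011856*I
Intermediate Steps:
O = -105 (O = -3*35 = -105)
S(-90)/((127*(O + u(-3)))) = -90*1/(127*(-105 - 11*I*√3)) = -90/(-13335 - 1397*I*√3)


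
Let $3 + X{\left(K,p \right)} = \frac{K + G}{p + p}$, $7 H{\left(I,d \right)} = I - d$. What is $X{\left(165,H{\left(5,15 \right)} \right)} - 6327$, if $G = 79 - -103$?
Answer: $- \frac{129029}{20} \approx -6451.5$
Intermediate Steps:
$H{\left(I,d \right)} = - \frac{d}{7} + \frac{I}{7}$ ($H{\left(I,d \right)} = \frac{I - d}{7} = - \frac{d}{7} + \frac{I}{7}$)
$G = 182$ ($G = 79 + 103 = 182$)
$X{\left(K,p \right)} = -3 + \frac{182 + K}{2 p}$ ($X{\left(K,p \right)} = -3 + \frac{K + 182}{p + p} = -3 + \frac{182 + K}{2 p}$)
$X{\left(165,H{\left(5,15 \right)} \right)} - 6327 = \frac{182 + 165 - 6 \left(\left(- \frac{1}{7}\right) 15 + \frac{1}{7} \cdot 5\right)}{2 \left(\left(- \frac{1}{7}\right) 15 + \frac{1}{7} \cdot 5\right)} - 6327 = \frac{182 + 165 - 6 \left(- \frac{15}{7} + \frac{5}{7}\right)}{2 \left(- \frac{15}{7} + \frac{5}{7}\right)} - 6327 = \frac{182 + 165 - - \frac{60}{7}}{2 \left(- \frac{10}{7}\right)} - 6327 = \frac{1}{2} \left(- \frac{7}{10}\right) \left(182 + 165 + \frac{60}{7}\right) - 6327 = \frac{1}{2} \left(- \frac{7}{10}\right) \frac{2489}{7} - 6327 = - \frac{2489}{20} - 6327 = - \frac{129029}{20}$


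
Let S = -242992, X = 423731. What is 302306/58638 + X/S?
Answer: 24305600587/7124282448 ≈ 3.4117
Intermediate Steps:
302306/58638 + X/S = 302306/58638 + 423731/(-242992) = 302306*(1/58638) + 423731*(-1/242992) = 151153/29319 - 423731/242992 = 24305600587/7124282448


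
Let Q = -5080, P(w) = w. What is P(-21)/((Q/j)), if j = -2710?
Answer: -5691/508 ≈ -11.203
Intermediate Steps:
P(-21)/((Q/j)) = -21/((-5080/(-2710))) = -21/((-5080*(-1/2710))) = -21/508/271 = -21*271/508 = -5691/508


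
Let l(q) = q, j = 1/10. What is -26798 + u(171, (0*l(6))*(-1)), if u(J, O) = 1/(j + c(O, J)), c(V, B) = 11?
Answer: -2974568/111 ≈ -26798.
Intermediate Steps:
j = 1/10 ≈ 0.10000
u(J, O) = 10/111 (u(J, O) = 1/(1/10 + 11) = 1/(111/10) = 10/111)
-26798 + u(171, (0*l(6))*(-1)) = -26798 + 10/111 = -2974568/111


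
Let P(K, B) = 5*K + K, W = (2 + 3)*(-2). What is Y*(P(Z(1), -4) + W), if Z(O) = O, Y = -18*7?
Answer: 504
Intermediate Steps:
Y = -126
W = -10 (W = 5*(-2) = -10)
P(K, B) = 6*K
Y*(P(Z(1), -4) + W) = -126*(6*1 - 10) = -126*(6 - 10) = -126*(-4) = 504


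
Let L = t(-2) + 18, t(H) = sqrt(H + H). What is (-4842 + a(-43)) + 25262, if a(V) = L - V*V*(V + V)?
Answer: 179452 + 2*I ≈ 1.7945e+5 + 2.0*I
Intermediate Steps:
t(H) = sqrt(2)*sqrt(H) (t(H) = sqrt(2*H) = sqrt(2)*sqrt(H))
L = 18 + 2*I (L = sqrt(2)*sqrt(-2) + 18 = sqrt(2)*(I*sqrt(2)) + 18 = 2*I + 18 = 18 + 2*I ≈ 18.0 + 2.0*I)
a(V) = 18 - 2*V**3 + 2*I (a(V) = (18 + 2*I) - V*V*(V + V) = (18 + 2*I) - V**2*2*V = (18 + 2*I) - 2*V**3 = 18 - 2*V**3 + 2*I)
(-4842 + a(-43)) + 25262 = (-4842 + (18 - 2*(-43)**3 + 2*I)) + 25262 = (-4842 + (18 - 2*(-79507) + 2*I)) + 25262 = (-4842 + (18 + 159014 + 2*I)) + 25262 = (-4842 + (159032 + 2*I)) + 25262 = (154190 + 2*I) + 25262 = 179452 + 2*I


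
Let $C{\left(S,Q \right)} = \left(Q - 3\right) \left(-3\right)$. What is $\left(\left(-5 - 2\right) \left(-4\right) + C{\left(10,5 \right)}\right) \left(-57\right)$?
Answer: $-1254$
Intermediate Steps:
$C{\left(S,Q \right)} = 9 - 3 Q$ ($C{\left(S,Q \right)} = \left(Q - 3\right) \left(-3\right) = \left(-3 + Q\right) \left(-3\right) = 9 - 3 Q$)
$\left(\left(-5 - 2\right) \left(-4\right) + C{\left(10,5 \right)}\right) \left(-57\right) = \left(\left(-5 - 2\right) \left(-4\right) + \left(9 - 15\right)\right) \left(-57\right) = \left(\left(-7\right) \left(-4\right) + \left(9 - 15\right)\right) \left(-57\right) = \left(28 - 6\right) \left(-57\right) = 22 \left(-57\right) = -1254$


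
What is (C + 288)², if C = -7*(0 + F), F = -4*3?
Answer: 138384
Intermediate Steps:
F = -12
C = 84 (C = -7*(0 - 12) = -7*(-12) = 84)
(C + 288)² = (84 + 288)² = 372² = 138384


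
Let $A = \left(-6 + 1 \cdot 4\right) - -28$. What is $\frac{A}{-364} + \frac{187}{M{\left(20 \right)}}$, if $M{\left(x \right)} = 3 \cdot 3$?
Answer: $\frac{2609}{126} \approx 20.706$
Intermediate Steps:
$M{\left(x \right)} = 9$
$A = 26$ ($A = \left(-6 + 4\right) + 28 = -2 + 28 = 26$)
$\frac{A}{-364} + \frac{187}{M{\left(20 \right)}} = \frac{26}{-364} + \frac{187}{9} = 26 \left(- \frac{1}{364}\right) + 187 \cdot \frac{1}{9} = - \frac{1}{14} + \frac{187}{9} = \frac{2609}{126}$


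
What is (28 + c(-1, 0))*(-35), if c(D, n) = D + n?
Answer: -945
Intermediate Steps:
(28 + c(-1, 0))*(-35) = (28 + (-1 + 0))*(-35) = (28 - 1)*(-35) = 27*(-35) = -945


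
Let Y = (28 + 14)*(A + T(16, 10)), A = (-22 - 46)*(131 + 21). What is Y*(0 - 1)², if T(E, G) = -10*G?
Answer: -438312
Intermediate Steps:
A = -10336 (A = -68*152 = -10336)
Y = -438312 (Y = (28 + 14)*(-10336 - 10*10) = 42*(-10336 - 100) = 42*(-10436) = -438312)
Y*(0 - 1)² = -438312*(0 - 1)² = -438312*(-1)² = -438312*1 = -438312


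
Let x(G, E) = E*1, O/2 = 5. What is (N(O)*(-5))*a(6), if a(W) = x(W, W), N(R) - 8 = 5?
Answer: -390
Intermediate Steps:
O = 10 (O = 2*5 = 10)
x(G, E) = E
N(R) = 13 (N(R) = 8 + 5 = 13)
a(W) = W
(N(O)*(-5))*a(6) = (13*(-5))*6 = -65*6 = -390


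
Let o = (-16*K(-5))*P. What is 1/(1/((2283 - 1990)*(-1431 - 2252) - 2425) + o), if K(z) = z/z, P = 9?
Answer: -1081544/155742337 ≈ -0.0069444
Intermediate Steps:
K(z) = 1
o = -144 (o = -16*1*9 = -16*9 = -144)
1/(1/((2283 - 1990)*(-1431 - 2252) - 2425) + o) = 1/(1/((2283 - 1990)*(-1431 - 2252) - 2425) - 144) = 1/(1/(293*(-3683) - 2425) - 144) = 1/(1/(-1079119 - 2425) - 144) = 1/(1/(-1081544) - 144) = 1/(-1/1081544 - 144) = 1/(-155742337/1081544) = -1081544/155742337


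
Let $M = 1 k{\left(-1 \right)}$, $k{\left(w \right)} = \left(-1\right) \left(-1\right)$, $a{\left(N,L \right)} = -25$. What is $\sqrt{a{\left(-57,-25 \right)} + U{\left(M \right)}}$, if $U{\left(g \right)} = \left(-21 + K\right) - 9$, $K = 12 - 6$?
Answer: $7 i \approx 7.0 i$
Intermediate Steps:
$K = 6$
$k{\left(w \right)} = 1$
$M = 1$ ($M = 1 \cdot 1 = 1$)
$U{\left(g \right)} = -24$ ($U{\left(g \right)} = \left(-21 + 6\right) - 9 = -15 - 9 = -24$)
$\sqrt{a{\left(-57,-25 \right)} + U{\left(M \right)}} = \sqrt{-25 - 24} = \sqrt{-49} = 7 i$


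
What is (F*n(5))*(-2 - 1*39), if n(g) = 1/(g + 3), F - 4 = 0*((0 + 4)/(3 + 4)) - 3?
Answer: -41/8 ≈ -5.1250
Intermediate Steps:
F = 1 (F = 4 + (0*((0 + 4)/(3 + 4)) - 3) = 4 + (0*(4/7) - 3) = 4 + (0 - 3) = 4 - 3 = 1)
n(g) = 1/(3 + g)
(F*n(5))*(-2 - 1*39) = (1/(3 + 5))*(-2 - 1*39) = (1/8)*(-2 - 39) = (1*(1/8))*(-41) = (1/8)*(-41) = -41/8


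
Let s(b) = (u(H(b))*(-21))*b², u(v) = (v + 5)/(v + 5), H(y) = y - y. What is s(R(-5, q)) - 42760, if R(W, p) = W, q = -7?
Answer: -43285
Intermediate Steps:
H(y) = 0
u(v) = 1 (u(v) = (5 + v)/(5 + v) = 1)
s(b) = -21*b² (s(b) = (1*(-21))*b² = -21*b²)
s(R(-5, q)) - 42760 = -21*(-5)² - 42760 = -21*25 - 42760 = -525 - 42760 = -43285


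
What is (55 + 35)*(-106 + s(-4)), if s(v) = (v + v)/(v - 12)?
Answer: -9495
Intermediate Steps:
s(v) = 2*v/(-12 + v) (s(v) = (2*v)/(-12 + v) = 2*v/(-12 + v))
(55 + 35)*(-106 + s(-4)) = (55 + 35)*(-106 + 2*(-4)/(-12 - 4)) = 90*(-106 + 2*(-4)/(-16)) = 90*(-106 + 2*(-4)*(-1/16)) = 90*(-106 + 1/2) = 90*(-211/2) = -9495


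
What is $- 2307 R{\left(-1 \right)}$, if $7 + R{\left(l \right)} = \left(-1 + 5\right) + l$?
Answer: $9228$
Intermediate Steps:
$R{\left(l \right)} = -3 + l$ ($R{\left(l \right)} = -7 + \left(\left(-1 + 5\right) + l\right) = -7 + \left(4 + l\right) = -3 + l$)
$- 2307 R{\left(-1 \right)} = - 2307 \left(-3 - 1\right) = \left(-2307\right) \left(-4\right) = 9228$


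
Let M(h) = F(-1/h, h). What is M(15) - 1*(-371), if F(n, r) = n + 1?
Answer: 5579/15 ≈ 371.93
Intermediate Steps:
F(n, r) = 1 + n
M(h) = 1 - 1/h
M(15) - 1*(-371) = (-1 + 15)/15 - 1*(-371) = (1/15)*14 + 371 = 14/15 + 371 = 5579/15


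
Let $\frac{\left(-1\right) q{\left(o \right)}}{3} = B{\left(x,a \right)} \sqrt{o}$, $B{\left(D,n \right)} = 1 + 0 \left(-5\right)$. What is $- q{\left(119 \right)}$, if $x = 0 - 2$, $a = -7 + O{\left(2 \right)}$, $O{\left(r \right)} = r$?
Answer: $3 \sqrt{119} \approx 32.726$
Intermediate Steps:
$a = -5$ ($a = -7 + 2 = -5$)
$x = -2$
$B{\left(D,n \right)} = 1$ ($B{\left(D,n \right)} = 1 + 0 = 1$)
$q{\left(o \right)} = - 3 \sqrt{o}$ ($q{\left(o \right)} = - 3 \cdot 1 \sqrt{o} = - 3 \sqrt{o}$)
$- q{\left(119 \right)} = - \left(-3\right) \sqrt{119} = 3 \sqrt{119}$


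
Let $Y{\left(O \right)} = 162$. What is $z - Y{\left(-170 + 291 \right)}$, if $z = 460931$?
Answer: $460769$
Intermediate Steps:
$z - Y{\left(-170 + 291 \right)} = 460931 - 162 = 460769$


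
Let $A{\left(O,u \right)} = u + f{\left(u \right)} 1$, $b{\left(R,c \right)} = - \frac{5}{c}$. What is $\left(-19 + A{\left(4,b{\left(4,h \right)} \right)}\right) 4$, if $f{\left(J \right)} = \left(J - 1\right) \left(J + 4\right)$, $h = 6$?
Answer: $- \frac{923}{9} \approx -102.56$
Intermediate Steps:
$f{\left(J \right)} = \left(-1 + J\right) \left(4 + J\right)$
$A{\left(O,u \right)} = -4 + u^{2} + 4 u$ ($A{\left(O,u \right)} = u + \left(-4 + u^{2} + 3 u\right) 1 = u + \left(-4 + u^{2} + 3 u\right) = -4 + u^{2} + 4 u$)
$\left(-19 + A{\left(4,b{\left(4,h \right)} \right)}\right) 4 = \left(-19 + \left(-4 + \left(- \frac{5}{6}\right)^{2} + 4 \left(- \frac{5}{6}\right)\right)\right) 4 = \left(-19 - \frac{239}{36}\right) 4 = \left(- \frac{923}{36}\right) 4 = - \frac{923}{9}$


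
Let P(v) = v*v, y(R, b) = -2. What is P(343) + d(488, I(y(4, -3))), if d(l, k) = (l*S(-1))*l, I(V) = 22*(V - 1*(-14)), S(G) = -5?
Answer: -1073071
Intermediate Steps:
I(V) = 308 + 22*V (I(V) = 22*(V + 14) = 22*(14 + V) = 308 + 22*V)
d(l, k) = -5*l² (d(l, k) = (l*(-5))*l = (-5*l)*l = -5*l²)
P(v) = v²
P(343) + d(488, I(y(4, -3))) = 343² - 5*488² = 117649 - 5*238144 = 117649 - 1190720 = -1073071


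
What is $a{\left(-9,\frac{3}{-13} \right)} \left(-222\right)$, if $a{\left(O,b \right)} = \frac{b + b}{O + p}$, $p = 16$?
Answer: $\frac{1332}{91} \approx 14.637$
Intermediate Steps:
$a{\left(O,b \right)} = \frac{2 b}{16 + O}$ ($a{\left(O,b \right)} = \frac{b + b}{O + 16} = \frac{2 b}{16 + O}$)
$a{\left(-9,\frac{3}{-13} \right)} \left(-222\right) = \frac{2 \frac{3}{-13}}{16 - 9} \left(-222\right) = \frac{2 \cdot 3 \left(- \frac{1}{13}\right)}{7} \left(-222\right) = 2 \left(- \frac{3}{13}\right) \frac{1}{7} \left(-222\right) = \left(- \frac{6}{91}\right) \left(-222\right) = \frac{1332}{91}$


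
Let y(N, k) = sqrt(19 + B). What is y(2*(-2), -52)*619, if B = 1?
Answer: 1238*sqrt(5) ≈ 2768.3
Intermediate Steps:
y(N, k) = 2*sqrt(5) (y(N, k) = sqrt(19 + 1) = sqrt(20) = 2*sqrt(5))
y(2*(-2), -52)*619 = (2*sqrt(5))*619 = 1238*sqrt(5)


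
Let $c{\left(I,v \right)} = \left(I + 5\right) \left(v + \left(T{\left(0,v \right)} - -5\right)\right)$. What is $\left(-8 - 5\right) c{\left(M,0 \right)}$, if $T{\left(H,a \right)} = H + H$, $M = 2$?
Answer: $-455$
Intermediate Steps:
$T{\left(H,a \right)} = 2 H$
$c{\left(I,v \right)} = \left(5 + I\right) \left(5 + v\right)$ ($c{\left(I,v \right)} = \left(I + 5\right) \left(v + \left(2 \cdot 0 - -5\right)\right) = \left(5 + I\right) \left(v + \left(0 + 5\right)\right) = \left(5 + I\right) \left(v + 5\right) = \left(5 + I\right) \left(5 + v\right)$)
$\left(-8 - 5\right) c{\left(M,0 \right)} = \left(-8 - 5\right) \left(25 + 5 \cdot 2 + 5 \cdot 0 + 2 \cdot 0\right) = - 13 \left(25 + 10 + 0 + 0\right) = \left(-13\right) 35 = -455$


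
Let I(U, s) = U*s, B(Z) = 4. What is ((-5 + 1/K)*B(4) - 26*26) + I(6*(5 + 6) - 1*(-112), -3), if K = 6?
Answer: -3688/3 ≈ -1229.3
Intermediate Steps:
((-5 + 1/K)*B(4) - 26*26) + I(6*(5 + 6) - 1*(-112), -3) = ((-5 + 1/6)*4 - 26*26) + (6*(5 + 6) - 1*(-112))*(-3) = ((-5 + ⅙)*4 - 676) + (6*11 + 112)*(-3) = (-29/6*4 - 676) + (66 + 112)*(-3) = (-58/3 - 676) + 178*(-3) = -2086/3 - 534 = -3688/3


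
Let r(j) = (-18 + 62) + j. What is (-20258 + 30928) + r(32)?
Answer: 10746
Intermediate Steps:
r(j) = 44 + j
(-20258 + 30928) + r(32) = (-20258 + 30928) + (44 + 32) = 10670 + 76 = 10746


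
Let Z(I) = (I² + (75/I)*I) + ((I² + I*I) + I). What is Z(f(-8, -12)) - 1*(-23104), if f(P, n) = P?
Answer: 23363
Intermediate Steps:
Z(I) = 75 + I + 3*I² (Z(I) = (I² + 75) + ((I² + I²) + I) = (75 + I²) + (2*I² + I) = (75 + I²) + (I + 2*I²) = 75 + I + 3*I²)
Z(f(-8, -12)) - 1*(-23104) = (75 - 8 + 3*(-8)²) - 1*(-23104) = (75 - 8 + 3*64) + 23104 = (75 - 8 + 192) + 23104 = 259 + 23104 = 23363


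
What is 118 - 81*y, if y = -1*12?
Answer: 1090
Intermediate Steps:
y = -12
118 - 81*y = 118 - 81*(-12) = 118 + 972 = 1090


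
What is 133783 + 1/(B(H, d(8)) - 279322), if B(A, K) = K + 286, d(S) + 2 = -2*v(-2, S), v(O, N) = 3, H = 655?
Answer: 37331343451/279044 ≈ 1.3378e+5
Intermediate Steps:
d(S) = -8 (d(S) = -2 - 2*3 = -2 - 6 = -8)
B(A, K) = 286 + K
133783 + 1/(B(H, d(8)) - 279322) = 133783 + 1/((286 - 8) - 279322) = 133783 + 1/(278 - 279322) = 133783 + 1/(-279044) = 133783 - 1/279044 = 37331343451/279044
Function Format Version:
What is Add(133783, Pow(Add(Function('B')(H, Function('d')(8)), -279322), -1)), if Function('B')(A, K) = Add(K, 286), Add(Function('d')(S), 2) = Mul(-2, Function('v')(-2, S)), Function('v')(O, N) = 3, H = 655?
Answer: Rational(37331343451, 279044) ≈ 1.3378e+5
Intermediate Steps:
Function('d')(S) = -8 (Function('d')(S) = Add(-2, Mul(-2, 3)) = Add(-2, -6) = -8)
Function('B')(A, K) = Add(286, K)
Add(133783, Pow(Add(Function('B')(H, Function('d')(8)), -279322), -1)) = Add(133783, Pow(Add(Add(286, -8), -279322), -1)) = Add(133783, Pow(Add(278, -279322), -1)) = Add(133783, Pow(-279044, -1)) = Add(133783, Rational(-1, 279044)) = Rational(37331343451, 279044)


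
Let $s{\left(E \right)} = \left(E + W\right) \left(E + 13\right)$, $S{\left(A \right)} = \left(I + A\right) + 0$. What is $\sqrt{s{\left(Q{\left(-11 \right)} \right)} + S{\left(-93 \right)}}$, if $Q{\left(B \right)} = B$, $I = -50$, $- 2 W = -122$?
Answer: $i \sqrt{43} \approx 6.5574 i$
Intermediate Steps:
$W = 61$ ($W = \left(- \frac{1}{2}\right) \left(-122\right) = 61$)
$S{\left(A \right)} = -50 + A$ ($S{\left(A \right)} = \left(-50 + A\right) + 0 = -50 + A$)
$s{\left(E \right)} = \left(13 + E\right) \left(61 + E\right)$ ($s{\left(E \right)} = \left(E + 61\right) \left(E + 13\right) = \left(61 + E\right) \left(13 + E\right) = \left(13 + E\right) \left(61 + E\right)$)
$\sqrt{s{\left(Q{\left(-11 \right)} \right)} + S{\left(-93 \right)}} = \sqrt{\left(793 + \left(-11\right)^{2} + 74 \left(-11\right)\right) - 143} = \sqrt{\left(793 + 121 - 814\right) - 143} = \sqrt{100 - 143} = \sqrt{-43} = i \sqrt{43}$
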